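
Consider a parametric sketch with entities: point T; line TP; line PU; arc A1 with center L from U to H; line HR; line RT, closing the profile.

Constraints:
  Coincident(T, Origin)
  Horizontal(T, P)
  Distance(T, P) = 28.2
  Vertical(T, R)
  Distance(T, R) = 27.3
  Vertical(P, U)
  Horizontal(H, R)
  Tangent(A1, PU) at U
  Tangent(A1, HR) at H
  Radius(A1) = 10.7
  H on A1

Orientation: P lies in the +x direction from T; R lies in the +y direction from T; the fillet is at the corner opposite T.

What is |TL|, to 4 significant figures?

24.12

T is at the origin; T and P share the same y with |TP| = 28.2 and P on the +x side, so P = (28.20, 0.000). T and R share the same x with |TR| = 27.3 and R on the +y side, so R = (0.000, 27.30). The virtual corner opposite T is at (28.20, 27.30). The tangent condition forces LU to be normal to PU and tangency of A1 to HR means the radius LH is perpendicular to HR, with radius 10.7, so the center L sits 10.7 in from both sides at L = (17.50, 16.60). Then |TL| = |L − T| = 24.12.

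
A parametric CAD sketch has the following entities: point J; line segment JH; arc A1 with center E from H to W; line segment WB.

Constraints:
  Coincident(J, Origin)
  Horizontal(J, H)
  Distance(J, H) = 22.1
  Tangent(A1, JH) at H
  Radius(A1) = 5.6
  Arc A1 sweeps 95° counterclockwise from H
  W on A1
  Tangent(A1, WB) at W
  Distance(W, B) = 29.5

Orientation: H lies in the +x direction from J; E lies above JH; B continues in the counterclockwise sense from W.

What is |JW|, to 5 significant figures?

28.340

J is at the origin; JH is horizontal with |JH| = 22.1 and H on the +x side, so H = (22.100, 0.0000). A1 meets JH tangentially, so EH is at right angles to JH, so E = H + (0, 5.6) = (22.100, 5.6000). On A1, H sits at bearing -90° from E; a 95° counterclockwise sweep puts W at bearing 5°, so W = E + 5.6·(cos 5°, sin 5°) = (27.679, 6.0881). Then |JW| = |W − J| = 28.340.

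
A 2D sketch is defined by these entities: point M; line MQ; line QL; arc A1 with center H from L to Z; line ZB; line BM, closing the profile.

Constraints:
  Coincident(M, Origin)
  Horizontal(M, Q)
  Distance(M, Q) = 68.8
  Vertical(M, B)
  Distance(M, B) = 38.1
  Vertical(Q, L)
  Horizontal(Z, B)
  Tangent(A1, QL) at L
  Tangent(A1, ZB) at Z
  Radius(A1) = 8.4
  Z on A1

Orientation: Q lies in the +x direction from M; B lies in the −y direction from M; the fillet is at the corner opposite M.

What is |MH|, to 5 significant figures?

67.307

M and B share the same x with |MB| = 38.1 and B on the −y side, so B = (0.0000, -38.100). The virtual corner opposite M is at (68.800, -38.100). Tangency of A1 to QL means the radius HL is perpendicular to QL and A1 meets ZB tangentially, so HZ is at right angles to ZB, with radius 8.4, so the center H sits 8.4 in from both sides at H = (60.400, -29.700). Then |MH| = |H − M| = 67.307.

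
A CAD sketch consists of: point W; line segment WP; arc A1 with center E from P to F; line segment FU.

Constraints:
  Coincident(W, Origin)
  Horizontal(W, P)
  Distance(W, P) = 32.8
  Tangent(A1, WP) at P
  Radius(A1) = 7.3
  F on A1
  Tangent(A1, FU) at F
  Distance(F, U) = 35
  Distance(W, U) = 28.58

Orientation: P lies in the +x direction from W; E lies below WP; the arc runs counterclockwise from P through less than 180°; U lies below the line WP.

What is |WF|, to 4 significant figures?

27.50

W is at the origin; WP is horizontal with |WP| = 32.8 and P on the +x side, so P = (32.80, 0.000). The tangent condition forces EP to be normal to WP, so E = P + (0, -7.3) = (32.80, -7.300). Since EF ⟂ FU (tangency), |EU| = √(7.3² + 35.0²) = 35.75 regardless of where F sits on A1. So U lies on both circle(W, 28.58) and circle(E, 35.75); the below-WP intersection is U = (3.876, -28.32). F is the foot of the tangent from U: F = (27.39, -2.395).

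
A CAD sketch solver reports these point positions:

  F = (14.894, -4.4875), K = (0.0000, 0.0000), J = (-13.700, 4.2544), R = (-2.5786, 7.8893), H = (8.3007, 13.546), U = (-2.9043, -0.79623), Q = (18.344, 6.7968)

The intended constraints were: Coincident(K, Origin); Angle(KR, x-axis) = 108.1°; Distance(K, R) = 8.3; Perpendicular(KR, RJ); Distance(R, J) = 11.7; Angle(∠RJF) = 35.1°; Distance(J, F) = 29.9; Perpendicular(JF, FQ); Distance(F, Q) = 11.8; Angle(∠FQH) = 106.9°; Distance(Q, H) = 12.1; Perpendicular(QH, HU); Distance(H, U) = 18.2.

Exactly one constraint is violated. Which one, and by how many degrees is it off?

Perpendicular(QH, HU) — off by 4.10°.

K = (0.00, 0.00) ✓; KR at 108.1° ✓; |KR| = 8.300 ✓; ∠(KR, RJ) = 90.00° ✓; |RJ| = 11.70 ✓; ∠RJF = 35.10° ✓; |JF| = 29.90 ✓; ∠(JF, FQ) = 90.00° ✓; |FQ| = 11.80 ✓; ∠FQH = 106.9° ✓; |QH| = 12.10 ✓; ∠(QH, HU) = 85.90° ✗; |HU| = 18.20 ✓.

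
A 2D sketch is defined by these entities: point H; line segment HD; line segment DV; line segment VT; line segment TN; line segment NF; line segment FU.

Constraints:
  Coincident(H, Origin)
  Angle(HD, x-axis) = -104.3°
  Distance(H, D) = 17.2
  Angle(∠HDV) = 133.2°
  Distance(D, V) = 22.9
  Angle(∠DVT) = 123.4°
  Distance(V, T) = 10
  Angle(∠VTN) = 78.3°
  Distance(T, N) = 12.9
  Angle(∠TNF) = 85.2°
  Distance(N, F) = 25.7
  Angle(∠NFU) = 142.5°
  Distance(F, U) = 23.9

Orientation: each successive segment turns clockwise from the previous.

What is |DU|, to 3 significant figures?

38.0

H is at the origin; HD runs at -104.3° with length 17.2, so D = (-4.25, -16.7). ∠HDV = 133.2° gives DV at -151° from the x-axis; with |DV| = 22.9, V = (-24.3, -27.7). ∠DVT = 123.4° gives VT at 152° from the x-axis; with |VT| = 10.0, T = (-33.2, -23.1). ∠VTN = 78.3° gives TN at 50.6° from the x-axis; with |TN| = 12.9, N = (-25.0, -13.1). ∠TNF = 85.2° gives NF at -44.2° from the x-axis; with |NF| = 25.7, F = (-6.54, -31.0). ∠NFU = 142.5° gives FU at -81.7° from the x-axis; with |FU| = 23.9, U = (-3.09, -54.7). Then |DU| = |U − D| = 38.0.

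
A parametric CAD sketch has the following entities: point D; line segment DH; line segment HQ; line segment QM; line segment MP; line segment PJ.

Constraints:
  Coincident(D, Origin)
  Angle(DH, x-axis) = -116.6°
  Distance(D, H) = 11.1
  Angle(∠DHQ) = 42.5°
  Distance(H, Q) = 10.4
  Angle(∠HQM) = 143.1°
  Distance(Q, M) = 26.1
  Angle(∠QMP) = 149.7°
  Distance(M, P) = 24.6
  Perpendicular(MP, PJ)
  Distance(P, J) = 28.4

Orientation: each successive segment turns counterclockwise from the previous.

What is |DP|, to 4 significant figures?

44.90

D is at the origin; DH runs at -116.6° with length 11.1, so H = (-4.970, -9.925). ∠DHQ = 42.5° gives HQ at 20.90° from the x-axis; with |HQ| = 10.4, Q = (4.746, -6.215). ∠HQM = 143.1° gives QM at 57.80° from the x-axis; with |QM| = 26.1, M = (18.65, 15.87). ∠QMP = 149.7° gives MP at 88.10° from the x-axis; with |MP| = 24.6, P = (19.47, 40.46). Then |DP| = |P − D| = 44.90.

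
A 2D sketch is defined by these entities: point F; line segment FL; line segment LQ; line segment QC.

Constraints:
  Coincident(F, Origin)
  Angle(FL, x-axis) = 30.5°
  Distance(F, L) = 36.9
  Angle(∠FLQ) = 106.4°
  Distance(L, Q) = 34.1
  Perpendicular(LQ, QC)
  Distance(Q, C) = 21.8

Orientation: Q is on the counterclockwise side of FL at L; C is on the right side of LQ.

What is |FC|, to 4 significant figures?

72.48

∠FLQ = 106.4°, so LQ runs at 30.5° + (180° − 106.4°) = 104.1° from the x-axis; with |LQ| = 34.1, Q = L + 34.1·(cos 104.1°, sin 104.1°) = (23.49, 51.80). The perpendicularity gives QC at right angles to LQ; with |QC| = 21.8 on the right of LQ, C = Q + 21.8·(0.9699, 0.2436) = (44.63, 57.11). Then |FC| = |C − F| = 72.48.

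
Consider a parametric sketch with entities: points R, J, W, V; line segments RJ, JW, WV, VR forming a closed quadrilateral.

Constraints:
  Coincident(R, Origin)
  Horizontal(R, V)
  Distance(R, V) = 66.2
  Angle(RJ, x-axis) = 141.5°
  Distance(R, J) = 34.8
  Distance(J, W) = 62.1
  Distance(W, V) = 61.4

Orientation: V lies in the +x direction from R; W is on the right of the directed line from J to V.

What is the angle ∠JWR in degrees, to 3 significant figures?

15.9°

R is at the origin; R and V share the same y with |RV| = 66.2 and V in +x, so V = (66.2, 0). RJ runs at 141.5° with |RJ| = 34.8, so J = (-27.2, 21.7). W is determined by |JW| = 62.1 and |WV| = 61.4 together: it lies at the intersection of circle(J, 62.1) and circle(V, 61.4). With |JV| = 95.9, the foot of the radical line on JV is 48.4 from J and the perpendicular offset is √(62.1² − 48.4²) = 38.9. Taking the right-of-JV solution: W = (11.1, -27.2).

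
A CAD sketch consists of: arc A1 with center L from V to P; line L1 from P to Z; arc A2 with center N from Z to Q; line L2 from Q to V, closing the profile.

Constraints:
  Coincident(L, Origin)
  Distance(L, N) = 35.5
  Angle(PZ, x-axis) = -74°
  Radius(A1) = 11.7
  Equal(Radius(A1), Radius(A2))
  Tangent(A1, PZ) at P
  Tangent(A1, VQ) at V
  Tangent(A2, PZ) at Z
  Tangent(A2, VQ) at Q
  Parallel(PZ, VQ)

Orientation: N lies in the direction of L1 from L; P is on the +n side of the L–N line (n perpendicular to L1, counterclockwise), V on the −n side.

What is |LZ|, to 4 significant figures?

37.38

Tangency of A1 to both parallel lines with radius 11.7 puts P and V at L ± 11.7·n: P = (11.25, 3.225), V = (-11.25, -3.225). Equal radii place Z and Q the same way about N: Z = N + 11.7·n = (21.03, -30.90), Q = N − 11.7·n = (-1.462, -37.35). Then |LZ| = |Z − L| = 37.38.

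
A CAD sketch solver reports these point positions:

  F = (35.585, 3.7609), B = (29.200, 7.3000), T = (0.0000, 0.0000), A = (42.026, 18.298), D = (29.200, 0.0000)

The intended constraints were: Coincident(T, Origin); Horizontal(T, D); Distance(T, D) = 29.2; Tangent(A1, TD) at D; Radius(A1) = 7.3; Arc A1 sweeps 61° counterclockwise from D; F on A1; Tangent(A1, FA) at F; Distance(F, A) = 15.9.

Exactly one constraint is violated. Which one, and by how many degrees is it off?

Tangent(A1, FA) at F — off by 5.10°.

T = (0.00, 0.00) ✓; T.y = 0.00, D.y = 0.00 ✓; |TD| = 29.20 ✓; ∠(BD, DT) = 90.00° ✓; |BD| = 7.300 ✓; bearing(B→F) − bearing(B→D) = 61.00° ✓; |BF| = 7.300 ✓; ∠(BF, FA) = 84.90° ✗; |FA| = 15.90 ✓.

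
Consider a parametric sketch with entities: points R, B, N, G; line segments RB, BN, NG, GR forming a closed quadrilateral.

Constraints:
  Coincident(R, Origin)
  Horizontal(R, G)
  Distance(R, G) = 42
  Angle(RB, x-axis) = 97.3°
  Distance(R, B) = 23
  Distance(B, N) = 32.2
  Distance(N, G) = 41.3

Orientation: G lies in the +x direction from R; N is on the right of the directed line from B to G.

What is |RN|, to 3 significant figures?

9.21

Checks: |BN| = 32.20 ✓; |NG| = 41.30 ✓.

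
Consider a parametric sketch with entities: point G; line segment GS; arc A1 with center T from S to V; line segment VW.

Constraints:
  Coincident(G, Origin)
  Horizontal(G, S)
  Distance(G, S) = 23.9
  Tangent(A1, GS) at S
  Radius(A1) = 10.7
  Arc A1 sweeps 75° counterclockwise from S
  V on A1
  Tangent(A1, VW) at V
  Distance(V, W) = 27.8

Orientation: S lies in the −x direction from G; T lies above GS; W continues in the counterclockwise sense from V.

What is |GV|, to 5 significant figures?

15.713

G is at the origin; G and S share the same y with |GS| = 23.9 and S on the −x side, so S = (-23.900, 0.0000). A1 meets GS tangentially, so TS is at right angles to GS, so T = S + (0, 10.7) = (-23.900, 10.700). On A1, S sits at bearing -90° from T; a 75° counterclockwise sweep puts V at bearing -15°, so V = T + 10.7·(cos -15°, sin -15°) = (-13.565, 7.9306). Then |GV| = |V − G| = 15.713.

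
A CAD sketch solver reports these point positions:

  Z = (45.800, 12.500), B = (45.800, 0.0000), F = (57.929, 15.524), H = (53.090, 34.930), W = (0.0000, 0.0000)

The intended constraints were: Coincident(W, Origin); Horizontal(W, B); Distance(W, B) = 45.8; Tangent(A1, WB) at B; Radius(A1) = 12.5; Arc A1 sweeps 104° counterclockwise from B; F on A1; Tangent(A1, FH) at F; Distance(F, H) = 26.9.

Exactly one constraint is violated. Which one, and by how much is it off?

Distance(F, H) = 26.9 — off by 6.90.

W = (0.00, 0.00) ✓; W.y = 0.00, B.y = 0.00 ✓; |WB| = 45.80 ✓; ∠(ZB, BW) = 90.00° ✓; |ZB| = 12.50 ✓; bearing(Z→F) − bearing(Z→B) = 104.0° ✓; |ZF| = 12.50 ✓; ∠(ZF, FH) = 90.00° ✓; |FH| = 20.00 ✗.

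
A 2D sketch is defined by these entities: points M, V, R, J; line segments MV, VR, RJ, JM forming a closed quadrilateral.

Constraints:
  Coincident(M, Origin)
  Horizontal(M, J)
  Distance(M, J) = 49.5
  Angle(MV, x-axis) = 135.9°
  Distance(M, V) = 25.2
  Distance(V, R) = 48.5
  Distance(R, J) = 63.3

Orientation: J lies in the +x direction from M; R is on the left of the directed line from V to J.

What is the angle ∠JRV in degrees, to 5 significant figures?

76.030°

Checks: |VR| = 48.50 ✓; |RJ| = 63.30 ✓.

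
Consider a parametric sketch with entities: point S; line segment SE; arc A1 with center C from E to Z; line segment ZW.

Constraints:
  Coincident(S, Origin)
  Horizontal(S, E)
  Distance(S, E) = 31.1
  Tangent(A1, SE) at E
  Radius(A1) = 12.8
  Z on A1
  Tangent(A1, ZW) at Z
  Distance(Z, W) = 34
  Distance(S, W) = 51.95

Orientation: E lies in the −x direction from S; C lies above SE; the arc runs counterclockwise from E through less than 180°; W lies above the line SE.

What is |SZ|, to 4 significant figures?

22.89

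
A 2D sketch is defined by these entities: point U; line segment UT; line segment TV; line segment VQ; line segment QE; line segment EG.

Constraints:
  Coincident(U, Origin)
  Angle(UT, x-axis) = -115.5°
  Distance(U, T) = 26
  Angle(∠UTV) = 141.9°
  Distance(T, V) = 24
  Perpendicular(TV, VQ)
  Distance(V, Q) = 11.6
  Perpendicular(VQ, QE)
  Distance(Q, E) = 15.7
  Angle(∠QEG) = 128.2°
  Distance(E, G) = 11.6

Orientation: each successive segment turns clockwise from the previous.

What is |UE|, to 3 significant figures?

29.1

U is at the origin; UT runs at -115.5° with length 26.0, so T = (-11.2, -23.5). ∠UTV = 141.9° gives TV at -154° from the x-axis; with |TV| = 24.0, V = (-32.7, -34.1). TV is perpendicular to VQ, so VQ runs at 116°; with |VQ| = 11.6, Q = (-37.8, -23.7). VQ is perpendicular to QE, so QE runs at 26.4°; with |QE| = 15.7, E = (-23.8, -16.8). Then |UE| = |E − U| = 29.1.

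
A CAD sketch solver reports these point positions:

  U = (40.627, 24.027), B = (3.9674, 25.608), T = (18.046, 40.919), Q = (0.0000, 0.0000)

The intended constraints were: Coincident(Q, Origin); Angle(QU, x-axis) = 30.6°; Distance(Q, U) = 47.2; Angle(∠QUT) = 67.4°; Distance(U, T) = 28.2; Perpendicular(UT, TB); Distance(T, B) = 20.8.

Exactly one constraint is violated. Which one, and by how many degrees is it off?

Perpendicular(UT, TB) — off by 5.80°.

Q = (0.00, 0.00) ✓; QU at 30.60° ✓; |QU| = 47.20 ✓; ∠QUT = 67.40° ✓; |UT| = 28.20 ✓; ∠(UT, TB) = 84.20° ✗; |TB| = 20.80 ✓.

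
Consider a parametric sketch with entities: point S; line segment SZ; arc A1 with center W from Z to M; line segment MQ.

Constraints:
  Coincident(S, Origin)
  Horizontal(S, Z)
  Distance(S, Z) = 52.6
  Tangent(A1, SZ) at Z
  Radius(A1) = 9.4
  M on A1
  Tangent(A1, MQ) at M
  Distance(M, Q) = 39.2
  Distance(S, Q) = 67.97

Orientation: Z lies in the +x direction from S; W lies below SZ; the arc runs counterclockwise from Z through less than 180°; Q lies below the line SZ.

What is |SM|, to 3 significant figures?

44.4

S is at the origin; S and Z share the same y with |SZ| = 52.6 and Z on the +x side, so Z = (52.6, 0.00). Since A1 is tangent to SZ there, WZ ⟂ SZ, so W = Z + (0, -9.4) = (52.6, -9.40). Since WM ⟂ MQ (tangency), |WQ| = √(9.4² + 39.2²) = 40.3 regardless of where M sits on A1. So Q lies on both circle(S, 67.97) and circle(W, 40.3); the below-SZ intersection is Q = (46.8, -49.3). M is the foot of the tangent from Q: M = (43.2, -10.3).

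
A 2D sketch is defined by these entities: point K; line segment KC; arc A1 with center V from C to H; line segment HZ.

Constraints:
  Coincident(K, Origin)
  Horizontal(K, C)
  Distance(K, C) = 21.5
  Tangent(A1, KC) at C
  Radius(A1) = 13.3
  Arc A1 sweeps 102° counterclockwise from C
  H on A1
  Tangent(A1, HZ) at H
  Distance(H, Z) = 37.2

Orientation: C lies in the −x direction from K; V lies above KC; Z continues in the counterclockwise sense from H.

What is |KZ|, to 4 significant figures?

54.90

K is at the origin; KC is horizontal with |KC| = 21.5 and C on the −x side, so C = (-21.50, 0.000). The tangent condition forces VC to be normal to KC, so V = C + (0, 13.3) = (-21.50, 13.30). On A1, C sits at bearing -90° from V; a 102° counterclockwise sweep puts H at bearing 12°, so H = V + 13.3·(cos 12°, sin 12°) = (-8.491, 16.07). A1 meets HZ tangentially, so VH is at right angles to HZ, so HZ runs along (−sin 12°, cos 12°); with |HZ| = 37.2, Z = (-16.22, 52.45). Then |KZ| = |Z − K| = 54.90.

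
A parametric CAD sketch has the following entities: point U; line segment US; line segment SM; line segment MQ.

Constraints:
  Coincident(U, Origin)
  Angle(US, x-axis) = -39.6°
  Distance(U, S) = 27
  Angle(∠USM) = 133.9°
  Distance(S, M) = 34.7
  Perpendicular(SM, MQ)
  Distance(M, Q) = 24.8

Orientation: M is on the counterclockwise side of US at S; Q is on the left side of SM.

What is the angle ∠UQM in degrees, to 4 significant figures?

84.29°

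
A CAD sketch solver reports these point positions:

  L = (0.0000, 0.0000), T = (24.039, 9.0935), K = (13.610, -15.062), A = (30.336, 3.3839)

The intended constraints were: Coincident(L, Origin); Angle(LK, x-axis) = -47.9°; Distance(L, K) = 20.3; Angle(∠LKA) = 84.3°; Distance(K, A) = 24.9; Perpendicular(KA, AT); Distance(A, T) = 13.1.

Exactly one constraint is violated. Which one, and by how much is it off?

Distance(A, T) = 13.1 — off by 4.60.

L = (0.00, 0.00) ✓; LK at -47.90° ✓; |LK| = 20.30 ✓; ∠LKA = 84.30° ✓; |KA| = 24.90 ✓; ∠(KA, AT) = 90.00° ✓; |AT| = 8.500 ✗.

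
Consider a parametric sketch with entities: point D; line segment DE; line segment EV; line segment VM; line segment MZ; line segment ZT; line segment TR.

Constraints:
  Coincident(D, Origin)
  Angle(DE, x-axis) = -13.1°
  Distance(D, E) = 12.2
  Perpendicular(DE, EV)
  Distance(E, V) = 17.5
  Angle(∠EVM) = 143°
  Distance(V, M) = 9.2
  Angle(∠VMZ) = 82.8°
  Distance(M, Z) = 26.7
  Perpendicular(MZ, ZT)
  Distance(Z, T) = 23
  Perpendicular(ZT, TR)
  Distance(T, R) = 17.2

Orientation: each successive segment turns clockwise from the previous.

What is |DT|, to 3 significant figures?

10.9

∠VMZ = 82.8° gives MZ at 123° from the x-axis; with |MZ| = 26.7, Z = (-13.6, -3.24). MZ ⟂ ZT, so ZT runs at 32.7°; with |ZT| = 23.0, T = (5.79, 9.18). Then |DT| = |T − D| = 10.9.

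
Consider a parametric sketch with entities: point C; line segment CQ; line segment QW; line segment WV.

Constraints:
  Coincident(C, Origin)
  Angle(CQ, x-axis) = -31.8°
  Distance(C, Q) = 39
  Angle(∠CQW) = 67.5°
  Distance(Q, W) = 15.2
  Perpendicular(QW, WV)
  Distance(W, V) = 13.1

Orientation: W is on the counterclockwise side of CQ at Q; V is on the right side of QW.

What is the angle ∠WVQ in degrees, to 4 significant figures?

49.24°

∠CQW = 67.5°, so QW runs at -31.8° + (180° − 67.5°) = 80.70° from the x-axis; with |QW| = 15.2, W = Q + 15.2·(cos 80.70°, sin 80.70°) = (35.60, -5.551). QW is perpendicular to WV; with |WV| = 13.1 on the right of QW, V = W + 13.1·(0.9869, -0.1616) = (48.53, -7.668). Then cos ∠WVQ = VW·VQ / (|VW||VQ|), giving 49.24°.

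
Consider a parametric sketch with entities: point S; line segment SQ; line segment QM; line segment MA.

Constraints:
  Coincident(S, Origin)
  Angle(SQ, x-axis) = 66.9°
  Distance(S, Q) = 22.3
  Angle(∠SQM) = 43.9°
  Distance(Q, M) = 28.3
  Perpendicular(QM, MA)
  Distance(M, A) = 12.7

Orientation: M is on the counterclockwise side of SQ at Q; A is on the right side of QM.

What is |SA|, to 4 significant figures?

30.70

S is at the origin; SQ runs at 66.9° with length 22.3, so Q = 22.3·(cos 66.9°, sin 66.9°) = (8.749, 20.51). ∠SQM = 43.9°, so QM runs at 66.9° + (180° − 43.9°) = 203.0° from the x-axis; with |QM| = 28.3, M = Q + 28.3·(cos 203.0°, sin 203.0°) = (-17.30, 9.454). QM is perpendicular to MA; with |MA| = 12.7 on the right of QM, A = M + 12.7·(-0.3907, 0.9205) = (-22.26, 21.14). Then |SA| = |A − S| = 30.70.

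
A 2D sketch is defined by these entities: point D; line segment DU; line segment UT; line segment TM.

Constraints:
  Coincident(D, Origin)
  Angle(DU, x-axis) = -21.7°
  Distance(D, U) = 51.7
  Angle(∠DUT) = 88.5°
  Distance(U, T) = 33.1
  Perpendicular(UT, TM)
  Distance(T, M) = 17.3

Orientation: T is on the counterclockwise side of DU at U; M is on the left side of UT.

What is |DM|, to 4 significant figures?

46.80

D is at the origin; DU runs at -21.7° with length 51.7, so U = 51.7·(cos -21.7°, sin -21.7°) = (48.04, -19.12). ∠DUT = 88.5°, so UT runs at -21.7° + (180° − 88.5°) = 69.80° from the x-axis; with |UT| = 33.1, T = U + 33.1·(cos 69.80°, sin 69.80°) = (59.47, 11.95). UT is perpendicular to TM; with |TM| = 17.3 on the left of UT, M = T + 17.3·(-0.9385, 0.3453) = (43.23, 17.92). Then |DM| = |M − D| = 46.80.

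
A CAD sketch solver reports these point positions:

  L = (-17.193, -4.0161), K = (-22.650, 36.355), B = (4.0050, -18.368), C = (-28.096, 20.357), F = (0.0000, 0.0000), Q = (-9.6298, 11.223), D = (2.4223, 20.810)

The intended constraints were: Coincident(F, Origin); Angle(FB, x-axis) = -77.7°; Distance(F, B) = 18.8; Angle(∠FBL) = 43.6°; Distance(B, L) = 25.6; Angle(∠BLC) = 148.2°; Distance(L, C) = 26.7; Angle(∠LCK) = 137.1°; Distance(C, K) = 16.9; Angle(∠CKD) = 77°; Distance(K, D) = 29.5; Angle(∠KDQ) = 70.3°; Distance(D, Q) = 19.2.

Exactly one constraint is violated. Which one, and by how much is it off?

Distance(D, Q) = 19.2 — off by 3.80.

F = (0.00, 0.00) ✓; FB at -77.70° ✓; |FB| = 18.80 ✓; ∠FBL = 43.60° ✓; |BL| = 25.60 ✓; ∠BLC = 148.2° ✓; |LC| = 26.70 ✓; ∠LCK = 137.1° ✓; |CK| = 16.90 ✓; ∠CKD = 77.00° ✓; |KD| = 29.50 ✓; ∠KDQ = 70.30° ✓; |DQ| = 15.40 ✗.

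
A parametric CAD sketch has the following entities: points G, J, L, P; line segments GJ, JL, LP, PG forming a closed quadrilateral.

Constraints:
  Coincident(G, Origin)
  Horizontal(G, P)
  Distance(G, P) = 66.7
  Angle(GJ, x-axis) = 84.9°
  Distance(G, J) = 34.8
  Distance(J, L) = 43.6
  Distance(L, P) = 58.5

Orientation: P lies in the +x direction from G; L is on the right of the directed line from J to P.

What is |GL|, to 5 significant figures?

12.297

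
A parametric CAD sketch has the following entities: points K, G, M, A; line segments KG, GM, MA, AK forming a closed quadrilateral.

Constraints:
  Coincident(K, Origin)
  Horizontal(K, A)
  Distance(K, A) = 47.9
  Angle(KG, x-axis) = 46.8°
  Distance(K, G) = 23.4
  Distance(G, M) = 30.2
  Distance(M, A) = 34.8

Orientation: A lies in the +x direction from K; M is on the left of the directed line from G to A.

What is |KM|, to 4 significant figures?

53.29

Checks: |GM| = 30.20 ✓; |MA| = 34.80 ✓.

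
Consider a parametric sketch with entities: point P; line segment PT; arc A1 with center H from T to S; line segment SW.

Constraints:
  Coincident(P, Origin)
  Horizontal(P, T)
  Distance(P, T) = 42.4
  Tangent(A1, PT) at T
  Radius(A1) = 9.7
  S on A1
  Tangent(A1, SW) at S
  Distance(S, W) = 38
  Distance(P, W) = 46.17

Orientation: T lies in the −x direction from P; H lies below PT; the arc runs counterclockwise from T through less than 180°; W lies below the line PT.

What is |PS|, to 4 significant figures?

51.60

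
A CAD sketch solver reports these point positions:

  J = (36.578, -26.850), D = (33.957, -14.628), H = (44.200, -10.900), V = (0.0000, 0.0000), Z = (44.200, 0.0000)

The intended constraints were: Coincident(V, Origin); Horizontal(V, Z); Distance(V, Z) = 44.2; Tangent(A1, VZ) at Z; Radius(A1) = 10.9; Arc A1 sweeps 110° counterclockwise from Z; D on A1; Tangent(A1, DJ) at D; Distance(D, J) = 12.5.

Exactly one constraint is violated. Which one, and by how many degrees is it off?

Tangent(A1, DJ) at D — off by 7.90°.

V = (0.00, 0.00) ✓; V.y = 0.00, Z.y = 0.00 ✓; |VZ| = 44.20 ✓; ∠(HZ, ZV) = 90.00° ✓; |HZ| = 10.90 ✓; bearing(H→D) − bearing(H→Z) = 110.0° ✓; |HD| = 10.90 ✓; ∠(HD, DJ) = 97.90° ✗; |DJ| = 12.50 ✓.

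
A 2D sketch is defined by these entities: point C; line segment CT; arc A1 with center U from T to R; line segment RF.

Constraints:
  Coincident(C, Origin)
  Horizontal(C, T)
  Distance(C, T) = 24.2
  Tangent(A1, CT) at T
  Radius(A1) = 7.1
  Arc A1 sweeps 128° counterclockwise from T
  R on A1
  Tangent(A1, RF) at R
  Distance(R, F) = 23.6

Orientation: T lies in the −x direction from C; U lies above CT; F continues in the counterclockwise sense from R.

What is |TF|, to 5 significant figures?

31.368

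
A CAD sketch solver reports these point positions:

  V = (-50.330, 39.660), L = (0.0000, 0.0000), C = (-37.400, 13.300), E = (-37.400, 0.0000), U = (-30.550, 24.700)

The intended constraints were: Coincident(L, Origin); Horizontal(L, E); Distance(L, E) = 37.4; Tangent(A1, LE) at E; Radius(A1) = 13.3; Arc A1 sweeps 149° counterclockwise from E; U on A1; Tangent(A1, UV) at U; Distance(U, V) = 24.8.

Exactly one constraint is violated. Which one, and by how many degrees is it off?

Tangent(A1, UV) at U — off by 6.10°.

L = (0.00, 0.00) ✓; L.y = 0.00, E.y = 0.00 ✓; |LE| = 37.40 ✓; ∠(CE, EL) = 90.00° ✓; |CE| = 13.30 ✓; bearing(C→U) − bearing(C→E) = 149.0° ✓; |CU| = 13.30 ✓; ∠(CU, UV) = 96.10° ✗; |UV| = 24.80 ✓.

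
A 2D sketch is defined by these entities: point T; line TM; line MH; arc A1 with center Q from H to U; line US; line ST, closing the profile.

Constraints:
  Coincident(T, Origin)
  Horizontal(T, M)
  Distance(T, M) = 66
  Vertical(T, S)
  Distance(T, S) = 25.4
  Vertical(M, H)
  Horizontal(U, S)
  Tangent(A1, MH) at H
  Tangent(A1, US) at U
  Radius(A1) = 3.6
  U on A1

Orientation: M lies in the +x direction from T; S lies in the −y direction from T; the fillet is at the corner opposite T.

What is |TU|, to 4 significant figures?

67.37

T is at the origin; T and M share the same y with |TM| = 66.0 and M on the +x side, so M = (66.00, 0.000). TS is vertical with |TS| = 25.4 and S on the −y side, so S = (0.000, -25.40). The virtual corner opposite T is at (66.00, -25.40). A1 meets MH tangentially, so QH is at right angles to MH and the tangent condition forces QU to be normal to US, with radius 3.6, so the center Q sits 3.6 in from both sides at Q = (62.40, -21.80). That places the tangent points at H = (66.00, -21.80) on MH and U = (62.40, -25.40) on US. Then |TU| = |U − T| = 67.37.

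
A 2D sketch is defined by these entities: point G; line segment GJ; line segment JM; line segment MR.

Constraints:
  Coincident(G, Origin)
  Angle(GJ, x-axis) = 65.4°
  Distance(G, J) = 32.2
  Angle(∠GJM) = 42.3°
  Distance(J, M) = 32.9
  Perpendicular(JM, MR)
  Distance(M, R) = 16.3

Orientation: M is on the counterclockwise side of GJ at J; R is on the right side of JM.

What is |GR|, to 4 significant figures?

39.04

G is at the origin; GJ runs at 65.4° with length 32.2, so J = 32.2·(cos 65.4°, sin 65.4°) = (13.40, 29.28). ∠GJM = 42.3°, so JM runs at 65.4° + (180° − 42.3°) = 203.1° from the x-axis; with |JM| = 32.9, M = J + 32.9·(cos 203.1°, sin 203.1°) = (-16.86, 16.37). JM ⟂ MR; with |MR| = 16.3 on the right of JM, R = M + 16.3·(-0.3923, 0.9198) = (-23.25, 31.36). Then |GR| = |R − G| = 39.04.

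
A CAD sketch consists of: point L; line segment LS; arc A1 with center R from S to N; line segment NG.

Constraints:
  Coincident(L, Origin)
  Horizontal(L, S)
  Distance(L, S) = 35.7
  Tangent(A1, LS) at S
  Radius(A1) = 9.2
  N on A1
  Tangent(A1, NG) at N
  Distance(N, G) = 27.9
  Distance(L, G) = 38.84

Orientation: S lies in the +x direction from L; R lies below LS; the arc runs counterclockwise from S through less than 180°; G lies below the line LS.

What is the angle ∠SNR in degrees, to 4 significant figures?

52.72°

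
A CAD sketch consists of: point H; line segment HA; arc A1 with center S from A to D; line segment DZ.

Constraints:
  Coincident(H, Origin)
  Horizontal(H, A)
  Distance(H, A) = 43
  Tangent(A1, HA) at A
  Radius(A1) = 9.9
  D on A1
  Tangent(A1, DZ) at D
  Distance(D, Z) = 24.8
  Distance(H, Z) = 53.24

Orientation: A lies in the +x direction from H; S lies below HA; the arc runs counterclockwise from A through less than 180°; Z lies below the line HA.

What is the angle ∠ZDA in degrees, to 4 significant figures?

128.5°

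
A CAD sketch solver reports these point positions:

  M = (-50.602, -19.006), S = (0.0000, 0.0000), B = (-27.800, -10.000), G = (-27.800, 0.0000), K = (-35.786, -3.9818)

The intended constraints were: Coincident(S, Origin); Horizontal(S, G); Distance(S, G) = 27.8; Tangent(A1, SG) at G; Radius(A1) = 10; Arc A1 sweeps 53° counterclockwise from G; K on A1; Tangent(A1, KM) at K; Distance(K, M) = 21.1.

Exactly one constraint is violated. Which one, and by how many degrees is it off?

Tangent(A1, KM) at K — off by 7.60°.

S = (0.00, 0.00) ✓; S.y = 0.00, G.y = 0.00 ✓; |SG| = 27.80 ✓; ∠(BG, GS) = 90.00° ✓; |BG| = 10.00 ✓; bearing(B→K) − bearing(B→G) = 53.00° ✓; |BK| = 10.00 ✓; ∠(BK, KM) = 97.60° ✗; |KM| = 21.10 ✓.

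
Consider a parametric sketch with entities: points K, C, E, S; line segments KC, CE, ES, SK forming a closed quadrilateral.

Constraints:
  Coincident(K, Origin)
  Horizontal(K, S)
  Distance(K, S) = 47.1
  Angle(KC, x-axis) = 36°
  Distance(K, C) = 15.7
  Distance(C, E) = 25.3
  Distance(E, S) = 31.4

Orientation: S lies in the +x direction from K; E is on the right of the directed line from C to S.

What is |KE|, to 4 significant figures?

24.74

K is at the origin; KS is horizontal with |KS| = 47.1 and S in +x, so S = (47.1, 0). KC runs at 36.0° with |KC| = 15.7, so C = (12.70, 9.228). E is determined by |CE| = 25.3 and |ES| = 31.4 together: it lies at the intersection of circle(C, 25.3) and circle(S, 31.4). With |CS| = 35.61, the foot of the radical line on CS is 12.95 from C and the perpendicular offset is √(25.3² − 12.95²) = 21.73. Taking the right-of-CS solution: E = (19.58, -15.12).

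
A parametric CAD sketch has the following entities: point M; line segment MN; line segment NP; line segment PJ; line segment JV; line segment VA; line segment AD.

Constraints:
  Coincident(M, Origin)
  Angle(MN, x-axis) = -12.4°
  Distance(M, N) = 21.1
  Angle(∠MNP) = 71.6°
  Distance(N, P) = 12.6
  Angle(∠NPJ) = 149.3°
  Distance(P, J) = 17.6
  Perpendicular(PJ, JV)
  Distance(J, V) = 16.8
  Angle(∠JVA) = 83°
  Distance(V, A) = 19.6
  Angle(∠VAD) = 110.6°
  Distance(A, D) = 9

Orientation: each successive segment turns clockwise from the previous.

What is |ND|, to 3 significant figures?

6.91

M is at the origin; MN runs at -12.4° with length 21.1, so N = (20.6, -4.53). ∠MNP = 71.6° gives NP at -121° from the x-axis; with |NP| = 12.6, P = (14.2, -15.4). ∠NPJ = 149.3° gives PJ at -152° from the x-axis; with |PJ| = 17.6, J = (-1.31, -23.8). PJ ⟂ JV, so JV runs at 118°; with |JV| = 16.8, V = (-9.33, -8.99). ∠JVA = 83.0° gives VA at 21.5° from the x-axis; with |VA| = 19.6, A = (8.91, -1.80). ∠VAD = 110.6° gives AD at -47.9° from the x-axis; with |AD| = 9.0, D = (14.9, -8.48). Then |ND| = |D − N| = 6.91.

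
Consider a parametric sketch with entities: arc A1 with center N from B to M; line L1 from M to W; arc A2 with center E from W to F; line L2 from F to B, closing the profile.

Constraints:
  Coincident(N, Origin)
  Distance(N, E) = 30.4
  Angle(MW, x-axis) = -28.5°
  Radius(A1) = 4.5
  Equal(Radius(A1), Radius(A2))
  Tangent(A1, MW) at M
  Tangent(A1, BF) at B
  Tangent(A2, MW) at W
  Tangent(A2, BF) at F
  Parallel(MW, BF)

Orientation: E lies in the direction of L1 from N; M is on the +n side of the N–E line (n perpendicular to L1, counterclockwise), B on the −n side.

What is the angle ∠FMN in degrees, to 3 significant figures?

73.5°

The slot axis is L1's direction at -28.5°, so u = (cos -28.5°, sin -28.5°) = (0.879, -0.477) and n = (−sin -28.5°, cos -28.5°) = (0.477, 0.879). N is at the origin and E lies 30.4 along u from N, so E = 30.4·u = (26.7, -14.5). Tangency of A1 to both parallel lines with radius 4.5 puts M and B at N ± 4.5·n: M = (2.15, 3.95), B = (-2.15, -3.95). Equal radii place W and F the same way about E: W = E + 4.5·n = (28.9, -10.6), F = E − 4.5·n = (24.6, -18.5). Then cos ∠FMN = MF·MN / (|MF||MN|), giving 73.5°.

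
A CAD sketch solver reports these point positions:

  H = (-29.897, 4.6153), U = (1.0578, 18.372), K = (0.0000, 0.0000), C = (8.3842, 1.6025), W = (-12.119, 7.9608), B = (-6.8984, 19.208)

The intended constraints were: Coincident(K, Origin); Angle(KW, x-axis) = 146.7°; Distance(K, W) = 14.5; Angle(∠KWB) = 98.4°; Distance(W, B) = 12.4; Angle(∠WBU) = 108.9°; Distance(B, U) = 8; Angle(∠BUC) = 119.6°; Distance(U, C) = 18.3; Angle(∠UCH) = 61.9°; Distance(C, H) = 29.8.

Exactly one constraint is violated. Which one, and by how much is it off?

Distance(C, H) = 29.8 — off by 8.60.

K = (0.00, 0.00) ✓; KW at 146.7° ✓; |KW| = 14.50 ✓; ∠KWB = 98.40° ✓; |WB| = 12.40 ✓; ∠WBU = 108.9° ✓; |BU| = 8.000 ✓; ∠BUC = 119.6° ✓; |UC| = 18.30 ✓; ∠UCH = 61.90° ✓; |CH| = 38.40 ✗.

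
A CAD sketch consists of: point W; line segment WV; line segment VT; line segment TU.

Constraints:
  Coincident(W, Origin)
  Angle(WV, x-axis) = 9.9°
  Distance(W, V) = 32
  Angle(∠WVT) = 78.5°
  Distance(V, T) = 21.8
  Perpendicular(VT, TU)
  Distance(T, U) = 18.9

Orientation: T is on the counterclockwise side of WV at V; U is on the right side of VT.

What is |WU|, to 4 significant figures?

52.57

W is at the origin; WV runs at 9.9° with length 32.0, so V = 32.0·(cos 9.9°, sin 9.9°) = (31.52, 5.502). ∠WVT = 78.5°, so VT runs at 9.9° + (180° − 78.5°) = 111.4° from the x-axis; with |VT| = 21.8, T = V + 21.8·(cos 111.4°, sin 111.4°) = (23.57, 25.80). The perpendicularity gives TU at right angles to VT; with |TU| = 18.9 on the right of VT, U = T + 18.9·(0.9311, 0.3649) = (41.17, 32.69). Then |WU| = |U − W| = 52.57.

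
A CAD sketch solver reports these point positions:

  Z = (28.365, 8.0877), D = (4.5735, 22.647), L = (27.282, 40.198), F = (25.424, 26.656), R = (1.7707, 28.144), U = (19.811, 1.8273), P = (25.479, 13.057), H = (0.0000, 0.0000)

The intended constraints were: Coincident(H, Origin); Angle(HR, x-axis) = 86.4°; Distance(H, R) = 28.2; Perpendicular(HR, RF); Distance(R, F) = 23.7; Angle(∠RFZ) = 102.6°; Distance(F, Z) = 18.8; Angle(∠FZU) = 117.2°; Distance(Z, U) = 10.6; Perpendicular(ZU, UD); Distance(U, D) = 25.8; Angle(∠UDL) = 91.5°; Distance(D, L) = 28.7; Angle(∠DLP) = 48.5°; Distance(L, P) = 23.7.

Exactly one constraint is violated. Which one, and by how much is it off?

Distance(L, P) = 23.7 — off by 3.50.

H = (0.00, 0.00) ✓; HR at 86.40° ✓; |HR| = 28.20 ✓; ∠(HR, RF) = 90.00° ✓; |RF| = 23.70 ✓; ∠RFZ = 102.6° ✓; |FZ| = 18.80 ✓; ∠FZU = 117.2° ✓; |ZU| = 10.60 ✓; ∠(ZU, UD) = 90.00° ✓; |UD| = 25.80 ✓; ∠UDL = 91.50° ✓; |DL| = 28.70 ✓; ∠DLP = 48.50° ✓; |LP| = 27.20 ✗.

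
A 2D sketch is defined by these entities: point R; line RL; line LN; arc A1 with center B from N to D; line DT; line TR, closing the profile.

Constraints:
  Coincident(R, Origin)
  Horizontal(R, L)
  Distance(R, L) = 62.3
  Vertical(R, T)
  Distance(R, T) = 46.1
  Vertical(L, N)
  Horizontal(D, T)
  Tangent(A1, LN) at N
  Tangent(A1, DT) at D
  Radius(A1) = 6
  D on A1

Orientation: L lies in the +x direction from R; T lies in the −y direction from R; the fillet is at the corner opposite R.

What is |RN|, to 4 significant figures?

74.09

The virtual corner opposite R is at (62.30, -46.10). Since A1 is tangent to LN there, BN ⟂ LN and the tangent condition forces BD to be normal to DT, with radius 6.0, so the center B sits 6.0 in from both sides at B = (56.30, -40.10). That places the tangent points at N = (62.30, -40.10) on LN and D = (56.30, -46.10) on DT. Then |RN| = |N − R| = 74.09.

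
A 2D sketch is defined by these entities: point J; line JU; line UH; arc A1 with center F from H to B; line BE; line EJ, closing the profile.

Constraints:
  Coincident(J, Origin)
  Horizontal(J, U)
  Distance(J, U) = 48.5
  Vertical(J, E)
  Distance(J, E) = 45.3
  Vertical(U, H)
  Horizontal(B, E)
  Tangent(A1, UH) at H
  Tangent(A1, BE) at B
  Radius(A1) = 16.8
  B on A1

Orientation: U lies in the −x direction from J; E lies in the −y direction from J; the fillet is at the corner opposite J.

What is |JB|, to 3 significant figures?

55.3

J is at the origin; J and U share the same y with |JU| = 48.5 and U on the −x side, so U = (-48.5, 0.00). J and E share the same x with |JE| = 45.3 and E on the −y side, so E = (0.00, -45.3). The virtual corner opposite J is at (-48.5, -45.3). The tangent condition forces FH to be normal to UH and since A1 is tangent to BE there, FB ⟂ BE, with radius 16.8, so the center F sits 16.8 in from both sides at F = (-31.7, -28.5). That places the tangent points at H = (-48.5, -28.5) on UH and B = (-31.7, -45.3) on BE. Then |JB| = |B − J| = 55.3.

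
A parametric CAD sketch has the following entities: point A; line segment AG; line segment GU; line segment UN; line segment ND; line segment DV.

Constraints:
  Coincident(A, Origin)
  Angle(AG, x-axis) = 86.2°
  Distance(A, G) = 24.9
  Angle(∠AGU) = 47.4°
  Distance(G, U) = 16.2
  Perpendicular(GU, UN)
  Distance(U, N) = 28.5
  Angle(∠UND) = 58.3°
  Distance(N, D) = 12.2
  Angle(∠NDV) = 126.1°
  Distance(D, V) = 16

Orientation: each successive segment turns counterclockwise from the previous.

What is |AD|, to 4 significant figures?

11.66

A is at the origin; AG runs at 86.2° with length 24.9, so G = (1.650, 24.85). ∠AGU = 47.4° gives GU at -141.2° from the x-axis; with |GU| = 16.2, U = (-10.98, 14.69). The perpendicularity gives UN at right angles to GU, so UN runs at -51.20°; with |UN| = 28.5, N = (6.883, -7.517). ∠UND = 58.3° gives ND at 70.50° from the x-axis; with |ND| = 12.2, D = (10.96, 3.983). Then |AD| = |D − A| = 11.66.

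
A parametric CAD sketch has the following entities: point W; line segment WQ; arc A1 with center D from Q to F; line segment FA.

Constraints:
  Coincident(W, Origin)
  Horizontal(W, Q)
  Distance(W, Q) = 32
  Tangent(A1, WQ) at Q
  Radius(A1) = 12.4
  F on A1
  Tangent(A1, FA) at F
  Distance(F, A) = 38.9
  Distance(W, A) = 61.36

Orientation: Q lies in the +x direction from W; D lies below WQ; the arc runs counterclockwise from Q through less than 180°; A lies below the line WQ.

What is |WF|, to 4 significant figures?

25.50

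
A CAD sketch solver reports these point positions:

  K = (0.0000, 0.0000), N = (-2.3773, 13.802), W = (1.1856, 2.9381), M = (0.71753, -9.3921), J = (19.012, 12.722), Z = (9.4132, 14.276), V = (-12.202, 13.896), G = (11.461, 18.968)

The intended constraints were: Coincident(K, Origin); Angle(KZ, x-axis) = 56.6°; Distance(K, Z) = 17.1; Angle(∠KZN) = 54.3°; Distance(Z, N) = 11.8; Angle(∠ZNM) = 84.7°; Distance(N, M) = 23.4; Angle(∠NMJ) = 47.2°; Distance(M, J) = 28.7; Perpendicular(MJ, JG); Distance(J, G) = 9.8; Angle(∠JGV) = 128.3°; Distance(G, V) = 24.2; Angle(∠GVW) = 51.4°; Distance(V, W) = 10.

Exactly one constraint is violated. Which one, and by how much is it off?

Distance(V, W) = 10 — off by 7.30.

K = (0.00, 0.00) ✓; KZ at 56.60° ✓; |KZ| = 17.10 ✓; ∠KZN = 54.30° ✓; |ZN| = 11.80 ✓; ∠ZNM = 84.70° ✓; |NM| = 23.40 ✓; ∠NMJ = 47.20° ✓; |MJ| = 28.70 ✓; ∠(MJ, JG) = 90.00° ✓; |JG| = 9.799 ✓; ∠JGV = 128.3° ✓; |GV| = 24.20 ✓; ∠GVW = 51.40° ✓; |VW| = 17.30 ✗.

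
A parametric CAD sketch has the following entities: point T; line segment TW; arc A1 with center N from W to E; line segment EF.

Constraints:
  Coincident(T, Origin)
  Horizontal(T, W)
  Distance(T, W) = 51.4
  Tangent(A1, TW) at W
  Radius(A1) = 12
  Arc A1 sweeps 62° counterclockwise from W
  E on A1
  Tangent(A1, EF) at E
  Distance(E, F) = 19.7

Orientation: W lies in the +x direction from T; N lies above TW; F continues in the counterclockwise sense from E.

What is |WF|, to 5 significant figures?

30.957

T is at the origin; T and W share the same y with |TW| = 51.4 and W on the +x side, so W = (51.400, 0.0000). The tangent condition forces NW to be normal to TW, so N = W + (0, 12) = (51.400, 12.000). On A1, W sits at bearing -90° from N; a 62° counterclockwise sweep puts E at bearing -28°, so E = N + 12.0·(cos -28°, sin -28°) = (61.995, 6.3663). Tangency of A1 to EF means the radius NE is perpendicular to EF, so EF runs along (−sin -28°, cos -28°); with |EF| = 19.7, F = (71.244, 23.760). Then |WF| = |F − W| = 30.957.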